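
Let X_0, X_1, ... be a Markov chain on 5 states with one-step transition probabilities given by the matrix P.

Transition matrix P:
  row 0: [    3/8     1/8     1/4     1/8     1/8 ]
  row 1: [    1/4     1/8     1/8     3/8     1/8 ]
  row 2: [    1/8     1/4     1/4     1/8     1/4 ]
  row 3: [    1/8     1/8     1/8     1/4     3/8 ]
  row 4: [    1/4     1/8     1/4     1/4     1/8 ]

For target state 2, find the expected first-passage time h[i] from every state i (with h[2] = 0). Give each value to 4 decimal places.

h = [4.7867, 5.5623, 0.0000, 5.4958, 4.8753]

First-step conditioning: h[2] = 0; for i ≠ 2, h[i] = 1 + Σ_k P[i][k]·h[k].
  h[0] = 1 + 3/8·h[0] + 1/8·h[1] + 1/8·h[3] + 1/8·h[4]
  h[1] = 1 + 1/4·h[0] + 1/8·h[1] + 3/8·h[3] + 1/8·h[4]
  h[3] = 1 + 1/8·h[0] + 1/8·h[1] + 1/4·h[3] + 3/8·h[4]
  h[4] = 1 + 1/4·h[0] + 1/8·h[1] + 1/4·h[3] + 1/8·h[4]
Solving the 4×4 linear system over states ≠ 2 gives exactly h = [1728/361, 2008/361, 0, 1984/361, 1760/361] (h[2] = 0 is the target).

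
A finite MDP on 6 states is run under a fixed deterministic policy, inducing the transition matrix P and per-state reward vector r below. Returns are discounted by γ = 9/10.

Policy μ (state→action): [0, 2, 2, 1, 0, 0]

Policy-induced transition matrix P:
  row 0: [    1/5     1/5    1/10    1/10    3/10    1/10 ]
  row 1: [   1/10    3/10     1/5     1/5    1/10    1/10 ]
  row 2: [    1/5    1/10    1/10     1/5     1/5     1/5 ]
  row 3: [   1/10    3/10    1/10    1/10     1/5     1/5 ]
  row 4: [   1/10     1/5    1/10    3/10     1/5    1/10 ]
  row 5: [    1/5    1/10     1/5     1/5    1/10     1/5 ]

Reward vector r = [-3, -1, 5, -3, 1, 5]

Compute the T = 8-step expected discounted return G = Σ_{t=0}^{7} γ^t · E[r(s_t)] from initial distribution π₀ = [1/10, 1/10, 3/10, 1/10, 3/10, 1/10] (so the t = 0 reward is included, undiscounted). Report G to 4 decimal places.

t=0: π = [0.1000, 0.1000, 0.3000, 0.1000, 0.3000, 0.1000], E[r] = 1.6000, γ^t·E[r] = 1.600000, running G = 1.600000
t=1: π = [0.1500, 0.1800, 0.1200, 0.2100, 0.1900, 0.1500], E[r] = 0.2800, γ^t·E[r] = 0.252000, running G = 1.852000
t=2: π = [0.1420, 0.2120, 0.1330, 0.1830, 0.1820, 0.1480], E[r] = 0.4000, γ^t·E[r] = 0.324000, running G = 2.176000
t=3: π = [0.1423, 0.2114, 0.1360, 0.1857, 0.1782, 0.1464], E[r] = 0.3948, γ^t·E[r] = 0.287809, running G = 2.463809
t=4: π = [0.1425, 0.2115, 0.1358, 0.1850, 0.1785, 0.1468], E[r] = 0.3975, γ^t·E[r] = 0.260774, running G = 2.724583
t=5: π = [0.1425, 0.2114, 0.1358, 0.1851, 0.1784, 0.1468], E[r] = 0.3972, γ^t·E[r] = 0.234524, running G = 2.959106
t=6: π = [0.1425, 0.2114, 0.1358, 0.1851, 0.1784, 0.1468], E[r] = 0.3972, γ^t·E[r] = 0.211083, running G = 3.170190
t=7: π = [0.1425, 0.2114, 0.1358, 0.1851, 0.1784, 0.1468], E[r] = 0.3972, γ^t·E[r] = 0.189968, running G = 3.360158

G = 3.3602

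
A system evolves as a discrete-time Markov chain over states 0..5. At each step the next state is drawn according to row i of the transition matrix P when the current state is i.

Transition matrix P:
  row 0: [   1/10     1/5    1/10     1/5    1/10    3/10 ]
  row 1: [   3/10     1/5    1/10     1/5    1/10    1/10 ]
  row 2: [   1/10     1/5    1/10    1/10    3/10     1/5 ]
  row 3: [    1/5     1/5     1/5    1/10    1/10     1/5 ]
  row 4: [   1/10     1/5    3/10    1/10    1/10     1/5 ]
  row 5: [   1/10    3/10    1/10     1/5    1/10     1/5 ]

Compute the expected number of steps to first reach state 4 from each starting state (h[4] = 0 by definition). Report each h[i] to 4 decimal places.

h = [8.1022, 8.1022, 6.4964, 7.9562, 0.0000, 8.1022]

First-step conditioning: h[4] = 0; for i ≠ 4, h[i] = 1 + Σ_k P[i][k]·h[k].
  h[0] = 1 + 1/10·h[0] + 1/5·h[1] + 1/10·h[2] + 1/5·h[3] + 3/10·h[5]
  h[1] = 1 + 3/10·h[0] + 1/5·h[1] + 1/10·h[2] + 1/5·h[3] + 1/10·h[5]
  h[2] = 1 + 1/10·h[0] + 1/5·h[1] + 1/10·h[2] + 1/10·h[3] + 1/5·h[5]
  h[3] = 1 + 1/5·h[0] + 1/5·h[1] + 1/5·h[2] + 1/10·h[3] + 1/5·h[5]
  h[5] = 1 + 1/10·h[0] + 3/10·h[1] + 1/10·h[2] + 1/5·h[3] + 1/5·h[5]
Solving the 5×5 linear system over states ≠ 4 gives exactly h = [1110/137, 1110/137, 890/137, 1090/137, 0, 1110/137] (h[4] = 0 is the target).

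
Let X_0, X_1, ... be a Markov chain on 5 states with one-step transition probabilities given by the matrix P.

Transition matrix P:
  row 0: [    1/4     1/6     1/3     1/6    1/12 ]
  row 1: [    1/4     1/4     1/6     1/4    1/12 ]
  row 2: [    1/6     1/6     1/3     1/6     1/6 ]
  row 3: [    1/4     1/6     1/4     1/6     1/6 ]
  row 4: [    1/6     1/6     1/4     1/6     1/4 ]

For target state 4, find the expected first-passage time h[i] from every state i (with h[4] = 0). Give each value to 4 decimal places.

First-step conditioning: h[4] = 0; for i ≠ 4, h[i] = 1 + Σ_k P[i][k]·h[k].
  h[0] = 1 + 1/4·h[0] + 1/6·h[1] + 1/3·h[2] + 1/6·h[3]
  h[1] = 1 + 1/4·h[0] + 1/4·h[1] + 1/6·h[2] + 1/4·h[3]
  h[2] = 1 + 1/6·h[0] + 1/6·h[1] + 1/3·h[2] + 1/6·h[3]
  h[3] = 1 + 1/4·h[0] + 1/6·h[1] + 1/4·h[2] + 1/6·h[3]
Solving the 4×4 linear system over states ≠ 4 gives exactly h = [792/97, 1597/194, 726/97, 1463/194, 0] (h[4] = 0 is the target).

h = [8.1649, 8.2320, 7.4845, 7.5412, 0.0000]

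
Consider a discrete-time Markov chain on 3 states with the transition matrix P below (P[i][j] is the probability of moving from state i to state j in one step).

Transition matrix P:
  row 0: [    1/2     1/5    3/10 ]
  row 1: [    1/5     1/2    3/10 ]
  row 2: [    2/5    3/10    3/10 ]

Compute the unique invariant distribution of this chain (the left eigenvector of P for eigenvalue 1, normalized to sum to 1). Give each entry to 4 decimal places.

Balance equations π_j = Σ_i π_i·P[i][j]:
  π_0 = 1/2·π_0 + 1/5·π_1 + 2/5·π_2
  π_1 = 1/5·π_0 + 1/2·π_1 + 3/10·π_2
  normalize: π_0 + π_1 + π_2 = 1
Solving the linear system gives exactly π = [13/35, 23/70, 3/10].

π = [0.3714, 0.3286, 0.3000]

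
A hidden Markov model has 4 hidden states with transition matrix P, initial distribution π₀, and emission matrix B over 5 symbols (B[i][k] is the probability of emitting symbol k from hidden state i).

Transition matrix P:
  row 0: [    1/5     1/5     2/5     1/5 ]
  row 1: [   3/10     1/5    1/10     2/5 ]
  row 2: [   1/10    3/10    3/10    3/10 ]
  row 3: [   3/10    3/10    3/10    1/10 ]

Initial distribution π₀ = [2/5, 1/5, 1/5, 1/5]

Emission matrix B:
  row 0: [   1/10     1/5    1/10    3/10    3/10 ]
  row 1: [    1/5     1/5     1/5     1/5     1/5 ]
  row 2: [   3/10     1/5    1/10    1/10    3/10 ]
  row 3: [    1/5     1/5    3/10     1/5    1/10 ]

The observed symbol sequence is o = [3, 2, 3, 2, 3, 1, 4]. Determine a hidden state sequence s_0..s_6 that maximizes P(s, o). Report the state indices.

t=0: δ = [1.200e-01, 4.000e-02, 2.000e-02, 4.000e-02]  (obs o_0=3)
t=1: δ = [2.400e-03, 4.800e-03, 4.800e-03, 7.200e-03]  ψ = [0, 0, 0, 0]  (obs o_1=2)
t=2: δ = [6.480e-04, 4.320e-04, 2.160e-04, 3.840e-04]  ψ = [3, 3, 3, 1]  (obs o_2=3)
t=3: δ = [1.296e-05, 2.592e-05, 2.592e-05, 5.184e-05]  ψ = [0, 0, 0, 1]  (obs o_3=2)
t=4: δ = [4.666e-06, 3.110e-06, 1.555e-06, 2.074e-06]  ψ = [3, 3, 3, 1]  (obs o_4=3)
t=5: δ = [1.866e-07, 1.866e-07, 3.732e-07, 2.488e-07]  ψ = [0, 0, 0, 1]  (obs o_5=1)
t=6: δ = [2.239e-08, 2.239e-08, 3.359e-08, 1.120e-08]  ψ = [3, 2, 2, 2]  (obs o_6=4)
backtrack: best end state = 2; path = [0, 3, 1, 3, 0, 2, 2]

path = [0, 3, 1, 3, 0, 2, 2]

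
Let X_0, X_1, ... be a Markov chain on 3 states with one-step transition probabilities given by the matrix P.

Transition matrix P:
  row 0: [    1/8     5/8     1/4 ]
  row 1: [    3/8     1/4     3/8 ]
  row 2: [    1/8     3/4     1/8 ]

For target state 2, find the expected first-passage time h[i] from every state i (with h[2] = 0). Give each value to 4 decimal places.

h = [3.2593, 2.9630, 0.0000]

First-step conditioning: h[2] = 0; for i ≠ 2, h[i] = 1 + Σ_k P[i][k]·h[k].
  h[0] = 1 + 1/8·h[0] + 5/8·h[1]
  h[1] = 1 + 3/8·h[0] + 1/4·h[1]
Solving the 2×2 linear system over states ≠ 2 gives exactly h = [88/27, 80/27, 0] (h[2] = 0 is the target).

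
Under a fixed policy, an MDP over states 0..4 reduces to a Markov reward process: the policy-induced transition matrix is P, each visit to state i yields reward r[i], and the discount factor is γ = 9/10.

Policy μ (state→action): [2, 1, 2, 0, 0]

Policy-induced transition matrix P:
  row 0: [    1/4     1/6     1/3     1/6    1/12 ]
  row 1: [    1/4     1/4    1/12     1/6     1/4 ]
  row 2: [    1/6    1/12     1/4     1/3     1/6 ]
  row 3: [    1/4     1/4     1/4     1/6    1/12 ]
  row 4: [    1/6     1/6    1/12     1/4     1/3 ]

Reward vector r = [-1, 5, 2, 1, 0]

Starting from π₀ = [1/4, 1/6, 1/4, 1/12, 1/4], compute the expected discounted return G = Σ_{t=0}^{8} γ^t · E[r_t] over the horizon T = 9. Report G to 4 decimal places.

t=0: π = [0.2500, 0.1667, 0.2500, 0.0833, 0.2500], E[r] = 1.1667, γ^t·E[r] = 1.166667, running G = 1.166667
t=1: π = [0.2083, 0.1667, 0.2014, 0.2292, 0.1944], E[r] = 1.2569, γ^t·E[r] = 1.131250, running G = 2.297917
t=2: π = [0.2170, 0.1829, 0.2072, 0.2164, 0.1765], E[r] = 1.3281, γ^t·E[r] = 1.075781, running G = 3.373698
t=3: π = [0.2180, 0.1827, 0.2082, 0.2159, 0.1752], E[r] = 1.3276, γ^t·E[r] = 0.967852, running G = 4.341549
t=4: π = [0.2181, 0.1825, 0.2085, 0.2160, 0.1749], E[r] = 1.3276, γ^t·E[r] = 0.871053, running G = 5.212603
t=5: π = [0.2180, 0.1825, 0.2086, 0.2160, 0.1749], E[r] = 1.3276, γ^t·E[r] = 0.783952, running G = 5.996555
t=6: π = [0.2180, 0.1825, 0.2086, 0.2160, 0.1748], E[r] = 1.3276, γ^t·E[r] = 0.705562, running G = 6.702116
t=7: π = [0.2180, 0.1825, 0.2086, 0.2160, 0.1748], E[r] = 1.3276, γ^t·E[r] = 0.635006, running G = 7.337123
t=8: π = [0.2180, 0.1825, 0.2086, 0.2160, 0.1748], E[r] = 1.3276, γ^t·E[r] = 0.571506, running G = 7.908629

G = 7.9086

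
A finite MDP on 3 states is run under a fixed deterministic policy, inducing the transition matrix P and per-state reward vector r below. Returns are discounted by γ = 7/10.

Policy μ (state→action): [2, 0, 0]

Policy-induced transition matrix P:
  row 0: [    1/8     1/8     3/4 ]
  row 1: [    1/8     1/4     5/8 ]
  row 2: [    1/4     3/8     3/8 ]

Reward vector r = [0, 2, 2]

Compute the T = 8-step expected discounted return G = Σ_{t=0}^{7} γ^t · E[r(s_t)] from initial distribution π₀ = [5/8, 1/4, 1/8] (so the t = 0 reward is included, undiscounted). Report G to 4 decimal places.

G = 4.2726

t=0: π = [0.6250, 0.2500, 0.1250], E[r] = 0.7500, γ^t·E[r] = 0.750000, running G = 0.750000
t=1: π = [0.1406, 0.1875, 0.6719], E[r] = 1.7188, γ^t·E[r] = 1.203125, running G = 1.953125
t=2: π = [0.2090, 0.3164, 0.4746], E[r] = 1.5820, γ^t·E[r] = 0.775195, running G = 2.728320
t=3: π = [0.1843, 0.2832, 0.5325], E[r] = 1.6313, γ^t·E[r] = 0.559552, running G = 3.287873
t=4: π = [0.1916, 0.2935, 0.5149], E[r] = 1.6169, γ^t·E[r] = 0.388213, running G = 3.676086
t=5: π = [0.1894, 0.2904, 0.5202], E[r] = 1.6213, γ^t·E[r] = 0.272487, running G = 3.948573
t=6: π = [0.1900, 0.2914, 0.5186], E[r] = 1.6199, γ^t·E[r] = 0.190585, running G = 4.139158
t=7: π = [0.1898, 0.2911, 0.5191], E[r] = 1.6203, γ^t·E[r] = 0.133442, running G = 4.272600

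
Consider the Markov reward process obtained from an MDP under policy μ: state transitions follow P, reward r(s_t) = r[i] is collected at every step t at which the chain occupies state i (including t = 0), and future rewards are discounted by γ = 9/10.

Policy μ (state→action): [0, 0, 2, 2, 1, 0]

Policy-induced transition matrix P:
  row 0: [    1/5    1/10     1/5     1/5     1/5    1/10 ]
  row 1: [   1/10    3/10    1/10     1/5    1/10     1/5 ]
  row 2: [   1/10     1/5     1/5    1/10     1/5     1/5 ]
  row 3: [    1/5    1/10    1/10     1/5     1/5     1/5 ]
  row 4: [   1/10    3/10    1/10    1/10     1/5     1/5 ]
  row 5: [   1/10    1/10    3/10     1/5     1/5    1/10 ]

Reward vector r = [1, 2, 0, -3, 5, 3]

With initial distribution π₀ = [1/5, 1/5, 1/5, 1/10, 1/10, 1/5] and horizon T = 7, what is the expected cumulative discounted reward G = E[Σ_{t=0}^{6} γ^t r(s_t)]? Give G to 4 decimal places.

G = 7.3737

t=0: π = [0.2000, 0.2000, 0.2000, 0.1000, 0.1000, 0.2000], E[r] = 1.4000, γ^t·E[r] = 1.400000, running G = 1.400000
t=1: π = [0.1300, 0.1800, 0.1800, 0.1700, 0.1800, 0.1600], E[r] = 1.3600, γ^t·E[r] = 1.224000, running G = 2.624000
t=2: π = [0.1300, 0.1900, 0.1630, 0.1640, 0.1820, 0.1710], E[r] = 1.4410, γ^t·E[r] = 1.167210, running G = 3.791210
t=3: π = [0.1294, 0.1907, 0.1635, 0.1655, 0.1810, 0.1699], E[r] = 1.4290, γ^t·E[r] = 1.041741, running G = 4.832951
t=4: π = [0.1295, 0.1907, 0.1633, 0.1656, 0.1809, 0.1701], E[r] = 1.4291, γ^t·E[r] = 0.937619, running G = 5.770570
t=5: π = [0.1295, 0.1907, 0.1633, 0.1656, 0.1809, 0.1700], E[r] = 1.4289, γ^t·E[r] = 0.843723, running G = 6.614294
t=6: π = [0.1295, 0.1906, 0.1633, 0.1656, 0.1809, 0.1700], E[r] = 1.4289, γ^t·E[r] = 0.759363, running G = 7.373657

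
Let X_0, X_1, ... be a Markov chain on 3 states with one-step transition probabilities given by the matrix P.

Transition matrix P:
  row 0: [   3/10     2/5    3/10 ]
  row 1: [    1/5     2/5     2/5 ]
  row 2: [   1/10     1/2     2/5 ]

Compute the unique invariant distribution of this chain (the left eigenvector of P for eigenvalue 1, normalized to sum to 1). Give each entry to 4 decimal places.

Balance equations π_j = Σ_i π_i·P[i][j]:
  π_0 = 3/10·π_0 + 1/5·π_1 + 1/10·π_2
  π_1 = 2/5·π_0 + 2/5·π_1 + 1/2·π_2
  normalize: π_0 + π_1 + π_2 = 1
Solving the linear system gives exactly π = [16/89, 39/89, 34/89].

π = [0.1798, 0.4382, 0.3820]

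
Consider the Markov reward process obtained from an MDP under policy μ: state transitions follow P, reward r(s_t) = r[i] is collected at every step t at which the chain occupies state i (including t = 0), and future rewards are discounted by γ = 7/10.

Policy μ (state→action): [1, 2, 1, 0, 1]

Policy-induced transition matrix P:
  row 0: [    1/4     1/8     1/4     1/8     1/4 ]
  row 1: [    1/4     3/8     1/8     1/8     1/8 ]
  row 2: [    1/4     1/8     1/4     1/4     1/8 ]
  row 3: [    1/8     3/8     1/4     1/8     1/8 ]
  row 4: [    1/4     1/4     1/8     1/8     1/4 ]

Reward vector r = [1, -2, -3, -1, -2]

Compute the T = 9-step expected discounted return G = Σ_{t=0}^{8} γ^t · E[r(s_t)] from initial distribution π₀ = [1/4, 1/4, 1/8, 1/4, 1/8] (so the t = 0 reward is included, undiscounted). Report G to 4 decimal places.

t=0: π = [0.2500, 0.2500, 0.1250, 0.2500, 0.1250], E[r] = -1.1250, γ^t·E[r] = -1.125000, running G = -1.125000
t=1: π = [0.2188, 0.2656, 0.2031, 0.1406, 0.1719], E[r] = -1.4063, γ^t·E[r] = -0.984375, running G = -2.109375
t=2: π = [0.2324, 0.2480, 0.1953, 0.1504, 0.1738], E[r] = -1.3477, γ^t·E[r] = -0.660352, running G = -2.769727
t=3: π = [0.2312, 0.2463, 0.1973, 0.1494, 0.1758], E[r] = -1.3542, γ^t·E[r] = -0.464507, running G = -3.234234
t=4: π = [0.2313, 0.2459, 0.1972, 0.1497, 0.1759], E[r] = -1.3536, γ^t·E[r] = -0.325001, running G = -3.559235
t=5: π = [0.2313, 0.2459, 0.1973, 0.1497, 0.1759], E[r] = -1.3537, γ^t·E[r] = -0.227524, running G = -3.786759
t=6: π = [0.2313, 0.2459, 0.1973, 0.1497, 0.1759], E[r] = -1.3537, γ^t·E[r] = -0.159266, running G = -3.946025
t=7: π = [0.2313, 0.2459, 0.1973, 0.1497, 0.1759], E[r] = -1.3537, γ^t·E[r] = -0.111486, running G = -4.057511
t=8: π = [0.2313, 0.2459, 0.1973, 0.1497, 0.1759], E[r] = -1.3537, γ^t·E[r] = -0.078041, running G = -4.135552

G = -4.1356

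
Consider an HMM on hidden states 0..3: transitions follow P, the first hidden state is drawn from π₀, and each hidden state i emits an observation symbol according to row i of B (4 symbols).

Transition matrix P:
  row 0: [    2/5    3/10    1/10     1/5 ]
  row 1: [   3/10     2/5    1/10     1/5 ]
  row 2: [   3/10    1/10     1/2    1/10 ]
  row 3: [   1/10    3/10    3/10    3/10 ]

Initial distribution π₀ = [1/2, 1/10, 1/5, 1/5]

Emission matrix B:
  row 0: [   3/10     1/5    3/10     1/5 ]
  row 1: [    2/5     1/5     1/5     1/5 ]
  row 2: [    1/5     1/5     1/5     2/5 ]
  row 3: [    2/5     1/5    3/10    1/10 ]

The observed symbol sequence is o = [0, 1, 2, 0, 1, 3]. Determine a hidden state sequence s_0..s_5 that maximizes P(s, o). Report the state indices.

path = [0, 0, 0, 3, 2, 2]

t=0: δ = [1.500e-01, 4.000e-02, 4.000e-02, 8.000e-02]  (obs o_0=0)
t=1: δ = [1.200e-02, 9.000e-03, 4.800e-03, 6.000e-03]  ψ = [0, 0, 3, 0]  (obs o_1=1)
t=2: δ = [1.440e-03, 7.200e-04, 4.800e-04, 7.200e-04]  ψ = [0, 0, 2, 0]  (obs o_2=2)
t=3: δ = [1.728e-04, 1.728e-04, 4.800e-05, 1.152e-04]  ψ = [0, 0, 2, 0]  (obs o_3=0)
t=4: δ = [1.382e-05, 1.382e-05, 6.912e-06, 6.912e-06]  ψ = [0, 1, 3, 0]  (obs o_4=1)
t=5: δ = [1.106e-06, 1.106e-06, 1.382e-06, 2.765e-07]  ψ = [0, 1, 2, 0]  (obs o_5=3)
backtrack: best end state = 2; path = [0, 0, 0, 3, 2, 2]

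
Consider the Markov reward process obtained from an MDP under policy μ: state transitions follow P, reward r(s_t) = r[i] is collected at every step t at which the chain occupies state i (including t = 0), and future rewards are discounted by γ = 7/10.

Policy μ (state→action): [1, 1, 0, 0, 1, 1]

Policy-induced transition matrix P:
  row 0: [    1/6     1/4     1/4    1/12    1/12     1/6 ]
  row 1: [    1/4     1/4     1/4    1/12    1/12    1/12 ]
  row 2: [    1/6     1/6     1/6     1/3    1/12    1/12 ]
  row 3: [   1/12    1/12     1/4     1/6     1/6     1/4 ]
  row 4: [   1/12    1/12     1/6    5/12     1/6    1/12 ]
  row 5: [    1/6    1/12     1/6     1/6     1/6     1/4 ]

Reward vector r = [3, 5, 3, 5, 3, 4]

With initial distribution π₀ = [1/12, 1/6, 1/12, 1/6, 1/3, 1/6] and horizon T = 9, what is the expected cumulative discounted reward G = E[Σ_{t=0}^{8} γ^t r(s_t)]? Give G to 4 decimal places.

t=0: π = [0.0833, 0.1667, 0.0833, 0.1667, 0.3333, 0.1667], E[r] = 3.8333, γ^t·E[r] = 3.833333, running G = 3.833333
t=1: π = [0.1389, 0.1319, 0.2014, 0.2431, 0.1389, 0.1458], E[r] = 3.8958, γ^t·E[r] = 2.727083, running G = 6.560417
t=2: π = [0.1458, 0.1453, 0.2095, 0.2124, 0.1273, 0.1597], E[r] = 3.8750, γ^t·E[r] = 1.898750, running G = 8.459167
t=3: π = [0.1505, 0.1493, 0.2086, 0.2092, 0.1250, 0.1575], E[r] = 3.8744, γ^t·E[r] = 1.328927, running G = 9.788093
t=4: π = [0.1513, 0.1507, 0.2091, 0.2077, 0.1243, 0.1570], E[r] = 3.8737, γ^t·E[r] = 0.930083, running G = 10.718176
t=5: π = [0.1516, 0.1511, 0.2091, 0.2074, 0.1241, 0.1567], E[r] = 3.8737, γ^t·E[r] = 0.651058, running G = 11.369234
t=6: π = [0.1516, 0.1512, 0.2092, 0.2073, 0.1240, 0.1567], E[r] = 3.8737, γ^t·E[r] = 0.455737, running G = 11.824971
t=7: π = [0.1517, 0.1512, 0.2092, 0.2073, 0.1240, 0.1566], E[r] = 3.8737, γ^t·E[r] = 0.319016, running G = 12.143987
t=8: π = [0.1517, 0.1512, 0.2092, 0.2073, 0.1240, 0.1566], E[r] = 3.8737, γ^t·E[r] = 0.223311, running G = 12.367298

G = 12.3673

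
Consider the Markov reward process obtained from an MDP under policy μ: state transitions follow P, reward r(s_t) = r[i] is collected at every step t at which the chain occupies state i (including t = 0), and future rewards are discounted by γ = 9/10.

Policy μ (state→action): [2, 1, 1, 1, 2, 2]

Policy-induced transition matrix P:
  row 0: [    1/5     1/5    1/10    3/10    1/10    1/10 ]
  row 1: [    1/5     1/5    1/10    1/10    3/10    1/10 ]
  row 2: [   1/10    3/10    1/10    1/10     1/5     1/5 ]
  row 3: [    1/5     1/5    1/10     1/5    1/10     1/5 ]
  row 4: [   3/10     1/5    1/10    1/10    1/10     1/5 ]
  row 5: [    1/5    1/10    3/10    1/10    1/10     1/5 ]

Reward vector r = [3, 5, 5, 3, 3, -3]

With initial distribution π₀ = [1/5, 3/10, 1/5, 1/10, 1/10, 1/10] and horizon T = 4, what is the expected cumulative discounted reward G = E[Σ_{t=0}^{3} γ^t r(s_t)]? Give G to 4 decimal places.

G = 10.0343

t=0: π = [0.2000, 0.3000, 0.2000, 0.1000, 0.1000, 0.1000], E[r] = 3.4000, γ^t·E[r] = 3.400000, running G = 3.400000
t=1: π = [0.1900, 0.2100, 0.1200, 0.1500, 0.1800, 0.1500], E[r] = 2.7600, γ^t·E[r] = 2.484000, running G = 5.884000
t=2: π = [0.2060, 0.1970, 0.1300, 0.1530, 0.1540, 0.1600], E[r] = 2.6940, γ^t·E[r] = 2.182140, running G = 8.066140
t=3: π = [0.2024, 0.1970, 0.1320, 0.1565, 0.1524, 0.1597], E[r] = 2.6998, γ^t·E[r] = 1.968154, running G = 10.034294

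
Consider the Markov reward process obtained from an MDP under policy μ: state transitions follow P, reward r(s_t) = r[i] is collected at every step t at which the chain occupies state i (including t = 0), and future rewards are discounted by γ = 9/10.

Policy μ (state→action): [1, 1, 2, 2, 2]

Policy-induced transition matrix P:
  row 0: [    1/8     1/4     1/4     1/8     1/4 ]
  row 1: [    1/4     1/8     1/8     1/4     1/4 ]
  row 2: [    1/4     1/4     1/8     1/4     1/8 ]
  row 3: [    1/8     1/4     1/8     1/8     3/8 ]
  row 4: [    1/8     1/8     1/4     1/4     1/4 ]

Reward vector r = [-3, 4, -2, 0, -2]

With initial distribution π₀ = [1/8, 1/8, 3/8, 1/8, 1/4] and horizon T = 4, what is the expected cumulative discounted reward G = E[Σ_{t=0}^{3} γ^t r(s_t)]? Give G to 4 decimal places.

G = -2.5214

t=0: π = [0.1250, 0.1250, 0.3750, 0.1250, 0.2500], E[r] = -1.1250, γ^t·E[r] = -1.125000, running G = -1.125000
t=1: π = [0.1875, 0.2031, 0.1719, 0.2188, 0.2188], E[r] = -0.5313, γ^t·E[r] = -0.478125, running G = -1.603125
t=2: π = [0.1719, 0.1973, 0.1758, 0.1992, 0.2559], E[r] = -0.5898, γ^t·E[r] = -0.477773, running G = -2.080898
t=3: π = [0.1716, 0.1934, 0.1785, 0.2036, 0.2529], E[r] = -0.6042, γ^t·E[r] = -0.440497, running G = -2.521395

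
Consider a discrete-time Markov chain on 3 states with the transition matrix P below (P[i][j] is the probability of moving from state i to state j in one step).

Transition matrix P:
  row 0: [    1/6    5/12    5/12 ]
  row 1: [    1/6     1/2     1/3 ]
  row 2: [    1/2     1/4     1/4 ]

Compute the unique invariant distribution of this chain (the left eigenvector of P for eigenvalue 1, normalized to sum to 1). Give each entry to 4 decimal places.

Balance equations π_j = Σ_i π_i·P[i][j]:
  π_0 = 1/6·π_0 + 1/6·π_1 + 1/2·π_2
  π_1 = 5/12·π_0 + 1/2·π_1 + 1/4·π_2
  normalize: π_0 + π_1 + π_2 = 1
Solving the linear system gives exactly π = [21/76, 15/38, 25/76].

π = [0.2763, 0.3947, 0.3289]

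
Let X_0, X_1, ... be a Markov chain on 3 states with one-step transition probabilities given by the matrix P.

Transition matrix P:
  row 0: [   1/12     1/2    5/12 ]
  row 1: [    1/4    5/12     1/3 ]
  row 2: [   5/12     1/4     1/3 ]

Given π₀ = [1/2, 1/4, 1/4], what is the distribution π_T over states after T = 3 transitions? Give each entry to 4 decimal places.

π = [0.2622, 0.3814, 0.3565]

t=0: π = [0.5000, 0.2500, 0.2500]
t=1: π = [0.2083, 0.4167, 0.3750]
t=2: π = [0.2778, 0.3715, 0.3507]
t=3: π = [0.2622, 0.3814, 0.3565]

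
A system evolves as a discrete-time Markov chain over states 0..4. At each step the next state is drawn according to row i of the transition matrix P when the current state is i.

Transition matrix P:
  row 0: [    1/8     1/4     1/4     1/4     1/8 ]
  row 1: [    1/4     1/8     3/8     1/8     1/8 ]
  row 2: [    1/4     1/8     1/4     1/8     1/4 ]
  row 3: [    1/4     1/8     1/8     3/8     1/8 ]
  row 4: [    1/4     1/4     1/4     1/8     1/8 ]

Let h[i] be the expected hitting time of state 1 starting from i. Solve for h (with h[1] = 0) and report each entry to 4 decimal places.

First-step conditioning: h[1] = 0; for i ≠ 1, h[i] = 1 + Σ_k P[i][k]·h[k].
  h[0] = 1 + 1/8·h[0] + 1/4·h[2] + 1/4·h[3] + 1/8·h[4]
  h[2] = 1 + 1/4·h[0] + 1/4·h[2] + 1/8·h[3] + 1/4·h[4]
  h[3] = 1 + 1/4·h[0] + 1/8·h[2] + 3/8·h[3] + 1/8·h[4]
  h[4] = 1 + 1/4·h[0] + 1/4·h[2] + 1/8·h[3] + 1/8·h[4]
Solving the 4×4 linear system over states ≠ 1 gives exactly h = [3512/679, 0, 3888/679, 3960/679, 3456/679] (h[1] = 0 is the target).

h = [5.1723, 0.0000, 5.7261, 5.8321, 5.0898]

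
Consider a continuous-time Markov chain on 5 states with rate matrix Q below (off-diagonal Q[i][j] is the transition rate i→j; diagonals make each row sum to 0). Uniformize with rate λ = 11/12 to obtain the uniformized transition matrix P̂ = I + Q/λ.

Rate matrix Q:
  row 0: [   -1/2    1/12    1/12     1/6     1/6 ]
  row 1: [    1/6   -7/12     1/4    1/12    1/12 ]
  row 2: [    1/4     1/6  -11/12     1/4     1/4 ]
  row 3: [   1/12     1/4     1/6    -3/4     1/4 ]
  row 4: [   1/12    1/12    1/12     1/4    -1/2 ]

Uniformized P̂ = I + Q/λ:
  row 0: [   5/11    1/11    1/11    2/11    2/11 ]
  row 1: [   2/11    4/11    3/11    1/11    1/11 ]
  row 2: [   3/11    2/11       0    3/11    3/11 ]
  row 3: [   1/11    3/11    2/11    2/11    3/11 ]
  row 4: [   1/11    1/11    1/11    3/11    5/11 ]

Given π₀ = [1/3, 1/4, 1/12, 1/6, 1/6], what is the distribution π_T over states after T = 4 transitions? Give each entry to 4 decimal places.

t=0: π = [0.3333, 0.2500, 0.0833, 0.1667, 0.1667]
t=1: π = [0.2500, 0.1970, 0.1439, 0.1818, 0.2273]
t=2: π = [0.2259, 0.1908, 0.1302, 0.1977, 0.2555]
t=3: π = [0.2141, 0.1907, 0.1317, 0.1995, 0.2640]
t=4: π = [0.2100, 0.1912, 0.1317, 0.2005, 0.2666]

π = [0.2100, 0.1912, 0.1317, 0.2005, 0.2666]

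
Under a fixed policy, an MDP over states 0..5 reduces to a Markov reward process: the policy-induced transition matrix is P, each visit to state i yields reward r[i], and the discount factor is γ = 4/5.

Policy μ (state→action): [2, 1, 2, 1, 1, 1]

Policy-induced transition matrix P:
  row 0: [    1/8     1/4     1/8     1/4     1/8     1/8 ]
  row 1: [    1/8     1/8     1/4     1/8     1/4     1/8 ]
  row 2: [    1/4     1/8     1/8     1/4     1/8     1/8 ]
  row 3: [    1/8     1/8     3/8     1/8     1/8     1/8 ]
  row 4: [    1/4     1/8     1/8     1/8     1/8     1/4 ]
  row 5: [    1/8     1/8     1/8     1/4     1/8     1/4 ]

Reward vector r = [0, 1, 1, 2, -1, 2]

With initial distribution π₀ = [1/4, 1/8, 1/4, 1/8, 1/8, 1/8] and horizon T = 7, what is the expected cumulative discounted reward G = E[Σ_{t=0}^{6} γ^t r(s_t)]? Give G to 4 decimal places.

t=0: π = [0.2500, 0.1250, 0.2500, 0.1250, 0.1250, 0.1250], E[r] = 0.7500, γ^t·E[r] = 0.750000, running G = 0.750000
t=1: π = [0.1719, 0.1563, 0.1719, 0.2031, 0.1406, 0.1563], E[r] = 0.9063, γ^t·E[r] = 0.725000, running G = 1.475000
t=2: π = [0.1641, 0.1465, 0.1953, 0.1875, 0.1445, 0.1621], E[r] = 0.8965, γ^t·E[r] = 0.573750, running G = 2.048750
t=3: π = [0.1675, 0.1455, 0.1902, 0.1902, 0.1433, 0.1633], E[r] = 0.8994, γ^t·E[r] = 0.460500, running G = 2.509250
t=4: π = [0.1667, 0.1459, 0.1907, 0.1901, 0.1432, 0.1633], E[r] = 0.9004, γ^t·E[r] = 0.368800, running G = 2.878050
t=5: π = [0.1667, 0.1458, 0.1908, 0.1901, 0.1432, 0.1633], E[r] = 0.9002, γ^t·E[r] = 0.294973, running G = 3.173023
t=6: π = [0.1668, 0.1458, 0.1908, 0.1901, 0.1432, 0.1633], E[r] = 0.9002, γ^t·E[r] = 0.235985, running G = 3.409008

G = 3.4090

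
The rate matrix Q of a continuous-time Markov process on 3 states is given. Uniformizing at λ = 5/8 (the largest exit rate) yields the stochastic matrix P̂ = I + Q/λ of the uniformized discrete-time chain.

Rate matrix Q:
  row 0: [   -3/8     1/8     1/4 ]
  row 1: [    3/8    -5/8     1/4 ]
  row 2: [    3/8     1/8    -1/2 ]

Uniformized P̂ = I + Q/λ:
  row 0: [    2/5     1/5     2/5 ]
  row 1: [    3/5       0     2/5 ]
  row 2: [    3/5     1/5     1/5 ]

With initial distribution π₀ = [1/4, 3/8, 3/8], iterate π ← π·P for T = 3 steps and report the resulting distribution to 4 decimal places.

π = [0.5020, 0.1650, 0.3330]

t=0: π = [0.2500, 0.3750, 0.3750]
t=1: π = [0.5500, 0.1250, 0.3250]
t=2: π = [0.4900, 0.1750, 0.3350]
t=3: π = [0.5020, 0.1650, 0.3330]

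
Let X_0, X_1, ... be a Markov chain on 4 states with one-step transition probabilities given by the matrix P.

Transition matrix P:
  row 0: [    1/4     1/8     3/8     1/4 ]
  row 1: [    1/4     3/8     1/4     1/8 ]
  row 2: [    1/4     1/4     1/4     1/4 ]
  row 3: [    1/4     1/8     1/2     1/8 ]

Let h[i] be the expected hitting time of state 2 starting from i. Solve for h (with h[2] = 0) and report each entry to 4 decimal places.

h = [2.6341, 3.1220, 0.0000, 2.3415]

First-step conditioning: h[2] = 0; for i ≠ 2, h[i] = 1 + Σ_k P[i][k]·h[k].
  h[0] = 1 + 1/4·h[0] + 1/8·h[1] + 1/4·h[3]
  h[1] = 1 + 1/4·h[0] + 3/8·h[1] + 1/8·h[3]
  h[3] = 1 + 1/4·h[0] + 1/8·h[1] + 1/8·h[3]
Solving the 3×3 linear system over states ≠ 2 gives exactly h = [108/41, 128/41, 0, 96/41] (h[2] = 0 is the target).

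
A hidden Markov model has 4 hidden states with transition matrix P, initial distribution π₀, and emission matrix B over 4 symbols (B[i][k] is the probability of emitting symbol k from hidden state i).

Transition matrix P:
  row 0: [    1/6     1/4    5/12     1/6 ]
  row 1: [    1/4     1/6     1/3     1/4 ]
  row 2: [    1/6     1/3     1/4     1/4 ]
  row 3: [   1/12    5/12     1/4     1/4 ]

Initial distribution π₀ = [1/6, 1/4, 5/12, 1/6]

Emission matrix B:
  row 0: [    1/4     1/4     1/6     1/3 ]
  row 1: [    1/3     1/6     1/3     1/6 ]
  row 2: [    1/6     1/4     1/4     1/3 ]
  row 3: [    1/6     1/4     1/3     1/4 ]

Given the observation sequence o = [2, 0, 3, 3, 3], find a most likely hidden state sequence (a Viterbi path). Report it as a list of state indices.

path = [2, 1, 0, 2, 2]

t=0: δ = [2.778e-02, 8.333e-02, 1.042e-01, 5.556e-02]  (obs o_0=2)
t=1: δ = [5.208e-03, 1.157e-02, 4.630e-03, 4.340e-03]  ψ = [1, 2, 1, 2]  (obs o_1=0)
t=2: δ = [9.645e-04, 3.215e-04, 1.286e-03, 7.234e-04]  ψ = [1, 1, 1, 1]  (obs o_2=3)
t=3: δ = [7.144e-05, 7.144e-05, 1.340e-04, 8.038e-05]  ψ = [2, 2, 0, 2]  (obs o_3=3)
t=4: δ = [7.442e-06, 7.442e-06, 1.116e-05, 8.372e-06]  ψ = [2, 2, 2, 2]  (obs o_4=3)
backtrack: best end state = 2; path = [2, 1, 0, 2, 2]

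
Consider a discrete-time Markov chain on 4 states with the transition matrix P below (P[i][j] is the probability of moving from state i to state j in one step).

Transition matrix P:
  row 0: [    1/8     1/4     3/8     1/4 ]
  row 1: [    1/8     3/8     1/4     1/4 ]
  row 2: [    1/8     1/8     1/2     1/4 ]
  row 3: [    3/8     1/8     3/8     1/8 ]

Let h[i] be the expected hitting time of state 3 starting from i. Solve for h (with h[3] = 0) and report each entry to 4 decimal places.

h = [4.0000, 4.0000, 4.0000, 0.0000]

First-step conditioning: h[3] = 0; for i ≠ 3, h[i] = 1 + Σ_k P[i][k]·h[k].
  h[0] = 1 + 1/8·h[0] + 1/4·h[1] + 3/8·h[2]
  h[1] = 1 + 1/8·h[0] + 3/8·h[1] + 1/4·h[2]
  h[2] = 1 + 1/8·h[0] + 1/8·h[1] + 1/2·h[2]
Solving the 3×3 linear system over states ≠ 3 gives exactly h = [4, 4, 4, 0] (h[3] = 0 is the target).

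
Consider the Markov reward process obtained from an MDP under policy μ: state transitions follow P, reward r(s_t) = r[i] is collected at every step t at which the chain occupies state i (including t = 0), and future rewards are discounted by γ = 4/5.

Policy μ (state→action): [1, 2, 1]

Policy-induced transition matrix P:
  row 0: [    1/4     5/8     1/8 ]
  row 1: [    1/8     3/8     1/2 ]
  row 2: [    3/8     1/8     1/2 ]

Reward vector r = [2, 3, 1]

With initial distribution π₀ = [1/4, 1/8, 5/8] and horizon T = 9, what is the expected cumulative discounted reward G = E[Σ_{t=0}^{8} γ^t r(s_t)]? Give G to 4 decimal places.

t=0: π = [0.2500, 0.1250, 0.6250], E[r] = 1.5000, γ^t·E[r] = 1.500000, running G = 1.500000
t=1: π = [0.3125, 0.2813, 0.4063], E[r] = 1.8750, γ^t·E[r] = 1.500000, running G = 3.000000
t=2: π = [0.2656, 0.3516, 0.3828], E[r] = 1.9688, γ^t·E[r] = 1.260000, running G = 4.260000
t=3: π = [0.2539, 0.3457, 0.4004], E[r] = 1.9453, γ^t·E[r] = 0.996000, running G = 5.256000
t=4: π = [0.2568, 0.3384, 0.4048], E[r] = 1.9336, γ^t·E[r] = 0.792000, running G = 6.048000
t=5: π = [0.2583, 0.3380, 0.4037], E[r] = 1.9343, γ^t·E[r] = 0.633840, running G = 6.681840
t=6: π = [0.2582, 0.3387, 0.4031], E[r] = 1.9355, γ^t·E[r] = 0.507384, running G = 7.189224
t=7: π = [0.2581, 0.3388, 0.4032], E[r] = 1.9356, γ^t·E[r] = 0.405924, running G = 7.595148
t=8: π = [0.2581, 0.3387, 0.4032], E[r] = 1.9355, γ^t·E[r] = 0.324722, running G = 7.919870

G = 7.9199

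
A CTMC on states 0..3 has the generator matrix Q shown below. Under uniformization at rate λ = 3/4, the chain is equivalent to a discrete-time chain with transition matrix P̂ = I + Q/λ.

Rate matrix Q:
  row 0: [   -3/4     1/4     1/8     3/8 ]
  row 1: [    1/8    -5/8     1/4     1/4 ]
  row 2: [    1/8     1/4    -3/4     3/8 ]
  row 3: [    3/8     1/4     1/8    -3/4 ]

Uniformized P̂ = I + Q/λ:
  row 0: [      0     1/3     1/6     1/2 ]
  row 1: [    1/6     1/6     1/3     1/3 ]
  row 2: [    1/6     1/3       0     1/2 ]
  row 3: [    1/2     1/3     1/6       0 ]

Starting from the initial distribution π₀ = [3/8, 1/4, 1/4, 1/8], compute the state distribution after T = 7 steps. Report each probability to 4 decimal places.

π = [0.2275, 0.2857, 0.1837, 0.3031]

t=0: π = [0.3750, 0.2500, 0.2500, 0.1250]
t=1: π = [0.1458, 0.2917, 0.1667, 0.3958]
t=2: π = [0.2743, 0.2847, 0.1875, 0.2535]
t=3: π = [0.2054, 0.2859, 0.1829, 0.3258]
t=4: π = [0.2410, 0.2857, 0.1838, 0.2894]
t=5: π = [0.2230, 0.2857, 0.1836, 0.3077]
t=6: π = [0.2321, 0.2857, 0.1837, 0.2985]
t=7: π = [0.2275, 0.2857, 0.1837, 0.3031]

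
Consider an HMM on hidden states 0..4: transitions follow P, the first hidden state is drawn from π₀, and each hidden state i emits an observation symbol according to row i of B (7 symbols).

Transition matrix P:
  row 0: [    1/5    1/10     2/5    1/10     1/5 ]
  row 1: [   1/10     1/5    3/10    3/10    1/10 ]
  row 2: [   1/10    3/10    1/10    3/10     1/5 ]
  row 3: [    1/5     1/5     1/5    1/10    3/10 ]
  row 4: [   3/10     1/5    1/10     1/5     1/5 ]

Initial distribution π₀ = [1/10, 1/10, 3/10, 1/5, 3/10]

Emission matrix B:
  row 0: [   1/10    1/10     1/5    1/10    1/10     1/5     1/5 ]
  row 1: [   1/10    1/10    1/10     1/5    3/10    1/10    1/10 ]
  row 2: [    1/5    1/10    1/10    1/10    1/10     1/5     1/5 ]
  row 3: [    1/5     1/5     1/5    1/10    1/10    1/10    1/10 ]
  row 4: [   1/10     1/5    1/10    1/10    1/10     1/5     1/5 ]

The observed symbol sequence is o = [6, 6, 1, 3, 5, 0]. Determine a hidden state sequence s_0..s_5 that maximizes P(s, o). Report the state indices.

path = [4, 0, 2, 1, 2, 3]

t=0: δ = [2.000e-02, 1.000e-02, 6.000e-02, 2.000e-02, 6.000e-02]  (obs o_0=6)
t=1: δ = [3.600e-03, 1.800e-03, 1.600e-03, 1.800e-03, 2.400e-03]  ψ = [4, 2, 0, 2, 2]  (obs o_1=6)
t=2: δ = [7.200e-05, 4.800e-05, 1.440e-04, 1.080e-04, 1.440e-04]  ψ = [0, 2, 0, 1, 0]  (obs o_2=1)
t=3: δ = [4.320e-06, 8.640e-06, 2.880e-06, 4.320e-06, 3.240e-06]  ψ = [4, 2, 0, 2, 3]  (obs o_3=3)
t=4: δ = [1.944e-07, 1.728e-07, 5.184e-07, 2.592e-07, 2.592e-07]  ψ = [4, 1, 1, 1, 3]  (obs o_4=5)
t=5: δ = [7.776e-09, 1.555e-08, 1.555e-08, 3.110e-08, 1.037e-08]  ψ = [4, 2, 0, 2, 2]  (obs o_5=0)
backtrack: best end state = 3; path = [4, 0, 2, 1, 2, 3]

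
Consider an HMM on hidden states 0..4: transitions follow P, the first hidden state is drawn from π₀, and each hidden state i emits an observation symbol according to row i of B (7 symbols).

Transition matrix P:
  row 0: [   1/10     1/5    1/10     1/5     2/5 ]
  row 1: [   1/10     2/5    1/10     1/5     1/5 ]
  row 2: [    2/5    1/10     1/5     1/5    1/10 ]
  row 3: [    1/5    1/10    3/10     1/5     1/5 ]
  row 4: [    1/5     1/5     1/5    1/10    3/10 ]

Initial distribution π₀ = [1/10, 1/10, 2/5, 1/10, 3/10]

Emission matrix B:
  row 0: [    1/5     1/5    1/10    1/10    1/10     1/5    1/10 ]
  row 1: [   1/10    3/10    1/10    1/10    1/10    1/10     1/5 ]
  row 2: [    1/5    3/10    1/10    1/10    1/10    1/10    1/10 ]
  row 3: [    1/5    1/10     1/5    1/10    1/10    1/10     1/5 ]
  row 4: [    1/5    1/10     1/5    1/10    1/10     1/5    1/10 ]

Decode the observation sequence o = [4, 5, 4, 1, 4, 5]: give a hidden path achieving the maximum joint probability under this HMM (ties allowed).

path = [2, 0, 4, 2, 0, 4]

t=0: δ = [1.000e-02, 1.000e-02, 4.000e-02, 1.000e-02, 3.000e-02]  (obs o_0=4)
t=1: δ = [3.200e-03, 6.000e-04, 8.000e-04, 8.000e-04, 1.800e-03]  ψ = [2, 4, 2, 2, 4]  (obs o_1=5)
t=2: δ = [3.600e-05, 6.400e-05, 3.600e-05, 6.400e-05, 1.280e-04]  ψ = [4, 0, 4, 0, 0]  (obs o_2=4)
t=3: δ = [5.120e-06, 7.680e-06, 7.680e-06, 1.280e-06, 3.840e-06]  ψ = [4, 1, 4, 1, 4]  (obs o_3=1)
t=4: δ = [3.072e-07, 3.072e-07, 1.536e-07, 1.536e-07, 2.048e-07]  ψ = [2, 1, 2, 1, 0]  (obs o_4=4)
t=5: δ = [1.229e-08, 1.229e-08, 4.608e-09, 6.144e-09, 2.458e-08]  ψ = [2, 1, 3, 0, 0]  (obs o_5=5)
backtrack: best end state = 4; path = [2, 0, 4, 2, 0, 4]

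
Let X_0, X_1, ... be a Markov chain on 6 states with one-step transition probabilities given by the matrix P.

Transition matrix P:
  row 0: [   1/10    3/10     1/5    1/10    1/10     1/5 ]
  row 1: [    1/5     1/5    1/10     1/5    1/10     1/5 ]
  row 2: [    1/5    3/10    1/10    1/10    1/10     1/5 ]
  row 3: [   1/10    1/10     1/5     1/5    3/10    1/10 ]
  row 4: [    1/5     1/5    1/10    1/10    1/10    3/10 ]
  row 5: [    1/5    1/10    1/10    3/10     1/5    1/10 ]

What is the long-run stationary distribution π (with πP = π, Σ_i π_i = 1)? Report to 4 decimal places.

π = [0.1661, 0.1947, 0.1339, 0.1727, 0.1525, 0.1800]

Balance equations π_j = Σ_i π_i·P[i][j]:
  π_0 = 1/10·π_0 + 1/5·π_1 + 1/5·π_2 + 1/10·π_3 + 1/5·π_4 + 1/5·π_5
  π_1 = 3/10·π_0 + 1/5·π_1 + 3/10·π_2 + 1/10·π_3 + 1/5·π_4 + 1/10·π_5
  π_2 = 1/5·π_0 + 1/10·π_1 + 1/10·π_2 + 1/5·π_3 + 1/10·π_4 + 1/10·π_5
  π_3 = 1/10·π_0 + 1/5·π_1 + 1/10·π_2 + 1/5·π_3 + 1/10·π_4 + 3/10·π_5
  π_4 = 1/10·π_0 + 1/10·π_1 + 1/10·π_2 + 3/10·π_3 + 1/10·π_4 + 1/5·π_5
  normalize: π_0 + π_1 + π_2 + π_3 + π_4 + π_5 = 1
Solving the linear system gives exactly π = [20447/123090, 2179/11190, 1648/12309, 1933/11190, 569/3730, 1007/5595].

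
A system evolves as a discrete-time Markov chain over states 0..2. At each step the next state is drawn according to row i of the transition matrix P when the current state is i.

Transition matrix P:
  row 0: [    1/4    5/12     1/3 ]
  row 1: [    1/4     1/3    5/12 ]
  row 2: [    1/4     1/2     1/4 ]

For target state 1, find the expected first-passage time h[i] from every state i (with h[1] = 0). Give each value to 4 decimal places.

First-step conditioning: h[1] = 0; for i ≠ 1, h[i] = 1 + Σ_k P[i][k]·h[k].
  h[0] = 1 + 1/4·h[0] + 1/3·h[2]
  h[2] = 1 + 1/4·h[0] + 1/4·h[2]
Solving the 2×2 linear system over states ≠ 1 gives exactly h = [52/23, 0, 48/23] (h[1] = 0 is the target).

h = [2.2609, 0.0000, 2.0870]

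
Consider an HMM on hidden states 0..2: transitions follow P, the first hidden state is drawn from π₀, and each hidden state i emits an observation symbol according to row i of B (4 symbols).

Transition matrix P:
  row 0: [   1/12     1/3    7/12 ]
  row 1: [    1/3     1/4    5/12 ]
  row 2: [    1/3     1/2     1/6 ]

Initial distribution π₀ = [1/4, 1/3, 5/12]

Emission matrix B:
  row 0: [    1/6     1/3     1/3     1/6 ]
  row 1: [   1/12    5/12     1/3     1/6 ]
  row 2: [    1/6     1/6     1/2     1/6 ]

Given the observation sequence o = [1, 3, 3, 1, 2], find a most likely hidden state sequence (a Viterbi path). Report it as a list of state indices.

t=0: δ = [8.333e-02, 1.389e-01, 6.944e-02]  (obs o_0=1)
t=1: δ = [7.716e-03, 5.787e-03, 9.645e-03]  ψ = [1, 1, 1]  (obs o_1=3)
t=2: δ = [5.358e-04, 8.038e-04, 7.502e-04]  ψ = [2, 2, 0]  (obs o_2=3)
t=3: δ = [8.931e-05, 1.563e-04, 5.582e-05]  ψ = [1, 2, 1]  (obs o_3=1)
t=4: δ = [1.737e-05, 1.302e-05, 3.256e-05]  ψ = [1, 1, 1]  (obs o_4=2)
backtrack: best end state = 2; path = [1, 0, 2, 1, 2]

path = [1, 0, 2, 1, 2]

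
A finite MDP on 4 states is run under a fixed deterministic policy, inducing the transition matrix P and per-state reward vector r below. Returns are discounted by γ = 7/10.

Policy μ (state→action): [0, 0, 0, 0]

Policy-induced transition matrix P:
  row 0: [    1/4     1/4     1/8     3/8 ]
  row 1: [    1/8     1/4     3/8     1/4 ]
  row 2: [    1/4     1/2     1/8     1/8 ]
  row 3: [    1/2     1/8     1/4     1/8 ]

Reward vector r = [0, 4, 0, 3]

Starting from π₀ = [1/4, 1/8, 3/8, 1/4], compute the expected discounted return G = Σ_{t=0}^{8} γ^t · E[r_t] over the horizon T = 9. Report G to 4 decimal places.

t=0: π = [0.2500, 0.1250, 0.3750, 0.2500], E[r] = 1.2500, γ^t·E[r] = 1.250000, running G = 1.250000
t=1: π = [0.2969, 0.3125, 0.1875, 0.2031], E[r] = 1.8594, γ^t·E[r] = 1.301563, running G = 2.551563
t=2: π = [0.2617, 0.2715, 0.2285, 0.2383], E[r] = 1.8008, γ^t·E[r] = 0.882383, running G = 3.433945
t=3: π = [0.2756, 0.2773, 0.2227, 0.2244], E[r] = 1.7825, γ^t·E[r] = 0.611387, running G = 4.045333
t=4: π = [0.2714, 0.2776, 0.2224, 0.2286], E[r] = 1.7962, γ^t·E[r] = 0.431268, running G = 4.476601
t=5: π = [0.2724, 0.2770, 0.2230, 0.2276], E[r] = 1.7908, γ^t·E[r] = 0.300974, running G = 4.777576
t=6: π = [0.2723, 0.2773, 0.2227, 0.2277], E[r] = 1.7924, γ^t·E[r] = 0.210876, running G = 4.988451
t=7: π = [0.2723, 0.2772, 0.2228, 0.2277], E[r] = 1.7920, γ^t·E[r] = 0.147580, running G = 5.136031
t=8: π = [0.2723, 0.2772, 0.2228, 0.2277], E[r] = 1.7921, γ^t·E[r] = 0.103310, running G = 5.239341

G = 5.2393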